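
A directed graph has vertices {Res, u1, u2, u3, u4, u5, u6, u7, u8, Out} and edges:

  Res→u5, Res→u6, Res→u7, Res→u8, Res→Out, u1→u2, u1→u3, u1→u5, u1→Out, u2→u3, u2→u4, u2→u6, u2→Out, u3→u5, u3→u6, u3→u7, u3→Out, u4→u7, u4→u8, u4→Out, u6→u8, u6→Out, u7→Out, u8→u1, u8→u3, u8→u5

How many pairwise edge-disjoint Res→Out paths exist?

4

Assign every edge capacity 1; by Menger, the answer equals the max flow.
Path Res→Out (+1); total 1.
Path Res→u6→Out (+1); total 2.
Path Res→u7→Out (+1); total 3.
Path Res→u8→u1→Out (+1); total 4.
No residual Res→Out path; max flow = 4.
Certifying cut of size 4: {Res→Out, Res→u6, Res→u7, Res→u8}.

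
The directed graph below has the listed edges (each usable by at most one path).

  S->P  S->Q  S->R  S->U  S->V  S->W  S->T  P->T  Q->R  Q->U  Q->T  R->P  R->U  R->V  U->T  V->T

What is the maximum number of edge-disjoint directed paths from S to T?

Assign every edge capacity 1; by Menger, the answer equals the max flow.
Path S→T (+1); total 1.
Path S→P→T (+1); total 2.
Path S→Q→T (+1); total 3.
Path S→U→T (+1); total 4.
Path S→V→T (+1); total 5.
No residual S→T path; max flow = 5.
Certifying cut of size 5: {P→T, S→Q, S→T, U→T, V→T}.

5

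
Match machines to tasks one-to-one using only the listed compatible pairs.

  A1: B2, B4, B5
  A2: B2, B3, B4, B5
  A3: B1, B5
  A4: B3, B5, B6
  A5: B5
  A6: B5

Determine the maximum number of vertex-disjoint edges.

Unit-capacity flow: source→left, listed edges, right→sink; max matching = max flow.
Augmenting path A1→B2 (+1); matched 1.
Augmenting path A2→B3 (+1); matched 2.
Augmenting path A3→B1 (+1); matched 3.
Augmenting path A4→B5 (+1); matched 4.
Augmenting path A5→B5→A4→B6 (+1); matched 5.
No augmenting path remains; maximum matching = 5.
König certificate: {A1, A2, A3, A4, B5} is a vertex cover of size 5 (every listed pair touches it), so no matching can be larger.

5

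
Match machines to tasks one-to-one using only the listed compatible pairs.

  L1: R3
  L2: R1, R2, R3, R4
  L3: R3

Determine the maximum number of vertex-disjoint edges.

Unit-capacity flow: source→left, listed edges, right→sink; max matching = max flow.
Augmenting path L1→R3 (+1); matched 1.
Augmenting path L2→R1 (+1); matched 2.
No augmenting path remains; maximum matching = 2.
König certificate: {L2, R3} is a vertex cover of size 2 (every listed pair touches it), so no matching can be larger.

2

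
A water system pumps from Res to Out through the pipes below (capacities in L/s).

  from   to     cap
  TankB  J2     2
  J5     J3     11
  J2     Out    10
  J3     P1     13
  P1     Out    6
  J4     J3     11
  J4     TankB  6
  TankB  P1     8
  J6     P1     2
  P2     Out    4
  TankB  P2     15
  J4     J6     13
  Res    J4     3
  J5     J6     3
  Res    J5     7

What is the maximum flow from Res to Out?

Augment Res→J4→TankB→P1→Out: bottleneck 3, flow now 3.
Augment Res→J5→J3→P1→Out: bottleneck 3, flow now 6.
Augment Res→J5→J3→P1→TankB→J2→Out: bottleneck 2, flow now 8. (uses reverse residual edge)
Augment Res→J5→J3→P1→TankB→P2→Out: bottleneck 1, flow now 9. (uses reverse residual edge)
No augmenting path remains; maximum flow = 9.
In the residual graph, reachable from Res: {Res, J5, J3, J6, P1}.
Min-cut edges: Res→J4 (3), P1→Out (6); capacity 3 + 6 = 9.
This cut is saturated, so no flow can exceed 9.

9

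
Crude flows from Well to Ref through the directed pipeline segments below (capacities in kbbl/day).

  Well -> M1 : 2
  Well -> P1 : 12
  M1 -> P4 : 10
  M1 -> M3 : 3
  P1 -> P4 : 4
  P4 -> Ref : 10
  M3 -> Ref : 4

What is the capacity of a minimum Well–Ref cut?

6

Augment Well→M1→P4→Ref: bottleneck 2, flow now 2.
Augment Well→P1→P4→Ref: bottleneck 4, flow now 6.
No augmenting path remains; maximum flow = 6.
By max-flow min-cut, the minimum cut capacity equals the max flow.
In the residual graph, reachable from Well: {Well, P1}.
Min-cut edges: Well→M1 (2), P1→P4 (4); capacity 2 + 4 = 6.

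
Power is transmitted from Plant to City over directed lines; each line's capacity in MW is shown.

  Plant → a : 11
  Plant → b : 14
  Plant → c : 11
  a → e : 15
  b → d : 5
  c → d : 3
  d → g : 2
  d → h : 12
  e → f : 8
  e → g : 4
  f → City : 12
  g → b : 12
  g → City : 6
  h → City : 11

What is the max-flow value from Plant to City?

19

Augment Plant→a→e→f→City: bottleneck 8, flow now 8.
Augment Plant→a→e→g→City: bottleneck 3, flow now 11.
Augment Plant→b→d→g→City: bottleneck 2, flow now 13.
Augment Plant→b→d→h→City: bottleneck 3, flow now 16.
Augment Plant→c→d→h→City: bottleneck 3, flow now 19.
No augmenting path remains; maximum flow = 19.
In the residual graph, reachable from Plant: {Plant, b, c}.
Min-cut edges: Plant→a (11), b→d (5), c→d (3); capacity 11 + 5 + 3 = 19.
This cut is saturated, so no flow can exceed 19.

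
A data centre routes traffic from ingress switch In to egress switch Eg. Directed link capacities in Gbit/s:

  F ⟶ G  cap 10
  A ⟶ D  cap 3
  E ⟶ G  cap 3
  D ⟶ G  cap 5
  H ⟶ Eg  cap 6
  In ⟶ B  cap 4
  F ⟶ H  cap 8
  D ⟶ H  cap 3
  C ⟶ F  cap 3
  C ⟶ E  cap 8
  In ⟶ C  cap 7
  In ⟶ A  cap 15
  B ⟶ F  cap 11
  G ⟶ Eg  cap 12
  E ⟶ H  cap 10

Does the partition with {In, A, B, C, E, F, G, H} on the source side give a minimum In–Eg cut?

Given cut capacity: 3 + 12 + 6 = 21.
Augment In→A→D→G→Eg: bottleneck 3, flow now 3.
Augment In→B→F→G→Eg: bottleneck 4, flow now 7.
Augment In→C→E→G→Eg: bottleneck 3, flow now 10.
Augment In→C→E→H→Eg: bottleneck 4, flow now 14.
No augmenting path remains; maximum flow = 14.
In the residual graph, reachable from In: {In, A}.
Min-cut edges: In→B (4), In→C (7), A→D (3); capacity 4 + 7 + 3 = 14.
Cut capacity 21 exceeds the max flow 14, so it is not minimum.

No — its capacity is 21, but the minimum cut has capacity 14.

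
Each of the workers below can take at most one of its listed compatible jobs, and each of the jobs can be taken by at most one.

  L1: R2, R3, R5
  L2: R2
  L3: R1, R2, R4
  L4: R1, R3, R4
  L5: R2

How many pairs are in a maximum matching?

4

Unit-capacity flow: source→left, listed edges, right→sink; max matching = max flow.
Augmenting path L1→R2 (+1); matched 1.
Augmenting path L3→R1 (+1); matched 2.
Augmenting path L4→R3 (+1); matched 3.
Augmenting path L2→R2→L1→R5 (+1); matched 4.
No augmenting path remains; maximum matching = 4.
König certificate: {L1, L3, L4, R2} is a vertex cover of size 4 (every listed pair touches it), so no matching can be larger.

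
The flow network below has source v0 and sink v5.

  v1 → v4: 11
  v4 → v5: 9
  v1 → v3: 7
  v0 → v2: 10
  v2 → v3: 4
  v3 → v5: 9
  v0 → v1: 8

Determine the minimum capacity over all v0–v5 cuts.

Augment v0→v1→v3→v5: bottleneck 7, flow now 7.
Augment v0→v1→v4→v5: bottleneck 1, flow now 8.
Augment v0→v2→v3→v5: bottleneck 2, flow now 10.
Augment v0→v2→v3→v1→v4→v5: bottleneck 2, flow now 12. (uses reverse residual edge)
No augmenting path remains; maximum flow = 12.
By max-flow min-cut, the minimum cut capacity equals the max flow.
In the residual graph, reachable from v0: {v0, v2}.
Min-cut edges: v0→v1 (8), v2→v3 (4); capacity 8 + 4 = 12.

12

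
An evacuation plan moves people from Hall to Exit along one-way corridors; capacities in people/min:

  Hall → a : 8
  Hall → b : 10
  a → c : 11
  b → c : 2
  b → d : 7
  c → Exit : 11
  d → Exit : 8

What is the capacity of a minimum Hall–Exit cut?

17

Augment Hall→a→c→Exit: bottleneck 8, flow now 8.
Augment Hall→b→c→Exit: bottleneck 2, flow now 10.
Augment Hall→b→d→Exit: bottleneck 7, flow now 17.
No augmenting path remains; maximum flow = 17.
By max-flow min-cut, the minimum cut capacity equals the max flow.
In the residual graph, reachable from Hall: {Hall, b}.
Min-cut edges: Hall→a (8), b→c (2), b→d (7); capacity 8 + 2 + 7 = 17.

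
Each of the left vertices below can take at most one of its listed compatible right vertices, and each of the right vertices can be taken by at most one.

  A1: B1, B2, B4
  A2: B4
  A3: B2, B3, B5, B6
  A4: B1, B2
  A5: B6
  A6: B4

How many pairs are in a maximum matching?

Unit-capacity flow: source→left, listed edges, right→sink; max matching = max flow.
Augmenting path A1→B1 (+1); matched 1.
Augmenting path A2→B4 (+1); matched 2.
Augmenting path A3→B2 (+1); matched 3.
Augmenting path A5→B6 (+1); matched 4.
Augmenting path A4→B2→A3→B3 (+1); matched 5.
No augmenting path remains; maximum matching = 5.
König certificate: {A1, A3, A4, A5, B4} is a vertex cover of size 5 (every listed pair touches it), so no matching can be larger.

5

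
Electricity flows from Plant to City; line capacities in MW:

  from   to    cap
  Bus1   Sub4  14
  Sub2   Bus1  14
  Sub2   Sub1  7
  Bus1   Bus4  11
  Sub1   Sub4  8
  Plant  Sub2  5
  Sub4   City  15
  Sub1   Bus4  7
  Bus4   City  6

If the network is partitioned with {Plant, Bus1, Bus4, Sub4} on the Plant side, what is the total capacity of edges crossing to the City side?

Edges leaving {Plant, Bus1, Bus4, Sub4}: Plant→Sub2 (5), Bus4→City (6), Sub4→City (15).
Cut capacity = 5 + 6 + 15 = 26.

26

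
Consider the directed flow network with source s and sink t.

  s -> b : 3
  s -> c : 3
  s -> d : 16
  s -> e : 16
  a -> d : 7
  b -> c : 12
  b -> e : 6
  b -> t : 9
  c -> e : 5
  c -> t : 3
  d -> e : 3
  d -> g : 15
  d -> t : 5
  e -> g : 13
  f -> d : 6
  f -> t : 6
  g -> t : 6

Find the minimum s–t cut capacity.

17

Augment s→b→t: bottleneck 3, flow now 3.
Augment s→c→t: bottleneck 3, flow now 6.
Augment s→d→t: bottleneck 5, flow now 11.
Augment s→d→g→t: bottleneck 6, flow now 17.
No augmenting path remains; maximum flow = 17.
By max-flow min-cut, the minimum cut capacity equals the max flow.
In the residual graph, reachable from s: {s, d, e, g}.
Min-cut edges: s→b (3), s→c (3), d→t (5), g→t (6); capacity 3 + 3 + 5 + 6 = 17.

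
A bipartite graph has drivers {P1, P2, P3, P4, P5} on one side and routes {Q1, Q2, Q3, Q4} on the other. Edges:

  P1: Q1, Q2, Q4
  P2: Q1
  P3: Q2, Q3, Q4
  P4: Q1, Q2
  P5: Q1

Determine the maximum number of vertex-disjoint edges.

Unit-capacity flow: source→left, listed edges, right→sink; max matching = max flow.
Augmenting path P1→Q1 (+1); matched 1.
Augmenting path P3→Q2 (+1); matched 2.
Augmenting path P2→Q1→P1→Q4 (+1); matched 3.
Augmenting path P4→Q2→P3→Q3 (+1); matched 4.
No augmenting path remains; maximum matching = 4.
König certificate: {P1, P3, P4, Q1} is a vertex cover of size 4 (every listed pair touches it), so no matching can be larger.

4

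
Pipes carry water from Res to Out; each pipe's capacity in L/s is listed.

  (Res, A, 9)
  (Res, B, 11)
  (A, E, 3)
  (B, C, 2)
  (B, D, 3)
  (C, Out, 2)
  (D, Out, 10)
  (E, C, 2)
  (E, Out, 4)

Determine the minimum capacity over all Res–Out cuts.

8

Augment Res→A→E→Out: bottleneck 3, flow now 3.
Augment Res→B→C→Out: bottleneck 2, flow now 5.
Augment Res→B→D→Out: bottleneck 3, flow now 8.
No augmenting path remains; maximum flow = 8.
By max-flow min-cut, the minimum cut capacity equals the max flow.
In the residual graph, reachable from Res: {Res, A, B}.
Min-cut edges: A→E (3), B→C (2), B→D (3); capacity 3 + 2 + 3 = 8.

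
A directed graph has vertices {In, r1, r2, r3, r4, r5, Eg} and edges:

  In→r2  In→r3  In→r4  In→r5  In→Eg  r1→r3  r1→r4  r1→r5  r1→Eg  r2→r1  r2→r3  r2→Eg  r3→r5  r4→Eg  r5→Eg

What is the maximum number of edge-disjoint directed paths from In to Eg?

4

Assign every edge capacity 1; by Menger, the answer equals the max flow.
Path In→Eg (+1); total 1.
Path In→r2→Eg (+1); total 2.
Path In→r4→Eg (+1); total 3.
Path In→r5→Eg (+1); total 4.
No residual In→Eg path; max flow = 4.
Certifying cut of size 4: {In→Eg, In→r2, In→r4, r5→Eg}.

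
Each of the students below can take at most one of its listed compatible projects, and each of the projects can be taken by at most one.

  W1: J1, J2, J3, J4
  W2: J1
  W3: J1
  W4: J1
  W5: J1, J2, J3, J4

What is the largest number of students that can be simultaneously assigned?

Unit-capacity flow: source→left, listed edges, right→sink; max matching = max flow.
Augmenting path W1→J1 (+1); matched 1.
Augmenting path W5→J2 (+1); matched 2.
Augmenting path W2→J1→W1→J3 (+1); matched 3.
No augmenting path remains; maximum matching = 3.
König certificate: {W1, W5, J1} is a vertex cover of size 3 (every listed pair touches it), so no matching can be larger.

3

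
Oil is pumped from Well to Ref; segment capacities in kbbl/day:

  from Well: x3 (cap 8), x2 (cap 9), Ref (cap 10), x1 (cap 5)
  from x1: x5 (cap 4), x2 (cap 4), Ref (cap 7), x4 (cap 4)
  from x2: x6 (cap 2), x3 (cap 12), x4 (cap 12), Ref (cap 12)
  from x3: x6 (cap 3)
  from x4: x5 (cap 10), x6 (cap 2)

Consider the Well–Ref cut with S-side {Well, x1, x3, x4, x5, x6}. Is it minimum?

No — its capacity is 30, but the minimum cut has capacity 24.

Given cut capacity: 9 + 10 + 4 + 7 = 30.
Augment Well→Ref: bottleneck 10, flow now 10.
Augment Well→x1→Ref: bottleneck 5, flow now 15.
Augment Well→x2→Ref: bottleneck 9, flow now 24.
No augmenting path remains; maximum flow = 24.
In the residual graph, reachable from Well: {Well, x3, x6}.
Min-cut edges: Well→x1 (5), Well→x2 (9), Well→Ref (10); capacity 5 + 9 + 10 = 24.
Cut capacity 30 exceeds the max flow 24, so it is not minimum.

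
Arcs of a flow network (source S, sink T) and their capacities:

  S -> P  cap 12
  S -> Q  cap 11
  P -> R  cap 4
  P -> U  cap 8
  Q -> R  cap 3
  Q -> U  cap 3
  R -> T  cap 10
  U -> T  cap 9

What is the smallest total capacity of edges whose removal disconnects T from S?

16

Augment S→P→R→T: bottleneck 4, flow now 4.
Augment S→P→U→T: bottleneck 8, flow now 12.
Augment S→Q→R→T: bottleneck 3, flow now 15.
Augment S→Q→U→T: bottleneck 1, flow now 16.
No augmenting path remains; maximum flow = 16.
By max-flow min-cut, the minimum cut capacity equals the max flow.
In the residual graph, reachable from S: {S, P, Q, U}.
Min-cut edges: P→R (4), Q→R (3), U→T (9); capacity 4 + 3 + 9 = 16.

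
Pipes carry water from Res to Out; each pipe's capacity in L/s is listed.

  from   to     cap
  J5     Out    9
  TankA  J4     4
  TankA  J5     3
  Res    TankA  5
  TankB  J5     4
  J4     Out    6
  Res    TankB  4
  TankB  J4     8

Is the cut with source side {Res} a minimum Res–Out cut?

Yes — it is a minimum cut (capacity 9).

Given cut capacity: 5 + 4 = 9.
Augment Res→TankA→J5→Out: bottleneck 3, flow now 3.
Augment Res→TankA→J4→Out: bottleneck 2, flow now 5.
Augment Res→TankB→J5→Out: bottleneck 4, flow now 9.
No augmenting path remains; maximum flow = 9.
Cut capacity 9 equals the max flow, so it is a minimum cut.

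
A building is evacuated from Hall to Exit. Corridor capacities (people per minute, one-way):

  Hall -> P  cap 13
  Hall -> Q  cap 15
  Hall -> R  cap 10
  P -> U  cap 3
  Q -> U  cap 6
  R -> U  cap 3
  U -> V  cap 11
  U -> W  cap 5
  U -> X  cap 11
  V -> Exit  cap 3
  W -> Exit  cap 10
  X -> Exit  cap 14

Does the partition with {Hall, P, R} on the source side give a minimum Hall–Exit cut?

No — its capacity is 21, but the minimum cut has capacity 12.

Given cut capacity: 15 + 3 + 3 = 21.
Augment Hall→P→U→V→Exit: bottleneck 3, flow now 3.
Augment Hall→Q→U→W→Exit: bottleneck 5, flow now 8.
Augment Hall→Q→U→X→Exit: bottleneck 1, flow now 9.
Augment Hall→R→U→X→Exit: bottleneck 3, flow now 12.
No augmenting path remains; maximum flow = 12.
In the residual graph, reachable from Hall: {Hall, P, Q, R}.
Min-cut edges: P→U (3), Q→U (6), R→U (3); capacity 3 + 6 + 3 = 12.
Cut capacity 21 exceeds the max flow 12, so it is not minimum.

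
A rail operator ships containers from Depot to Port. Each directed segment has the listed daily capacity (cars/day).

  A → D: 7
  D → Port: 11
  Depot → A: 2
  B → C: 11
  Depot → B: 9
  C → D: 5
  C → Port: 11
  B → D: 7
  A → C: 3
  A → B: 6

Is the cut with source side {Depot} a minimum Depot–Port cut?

Given cut capacity: 2 + 9 = 11.
Augment Depot→A→C→Port: bottleneck 2, flow now 2.
Augment Depot→B→C→Port: bottleneck 9, flow now 11.
No augmenting path remains; maximum flow = 11.
Cut capacity 11 equals the max flow, so it is a minimum cut.

Yes — it is a minimum cut (capacity 11).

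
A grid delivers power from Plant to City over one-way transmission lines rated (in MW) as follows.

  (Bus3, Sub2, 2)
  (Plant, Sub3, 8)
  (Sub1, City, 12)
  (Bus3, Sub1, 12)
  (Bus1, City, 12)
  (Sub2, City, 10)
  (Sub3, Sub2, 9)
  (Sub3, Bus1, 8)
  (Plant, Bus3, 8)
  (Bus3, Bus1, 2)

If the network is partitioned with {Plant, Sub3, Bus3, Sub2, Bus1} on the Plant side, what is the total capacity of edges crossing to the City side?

Edges leaving {Plant, Sub3, Bus3, Sub2, Bus1}: Bus3→Sub1 (12), Sub2→City (10), Bus1→City (12).
Cut capacity = 12 + 10 + 12 = 34.

34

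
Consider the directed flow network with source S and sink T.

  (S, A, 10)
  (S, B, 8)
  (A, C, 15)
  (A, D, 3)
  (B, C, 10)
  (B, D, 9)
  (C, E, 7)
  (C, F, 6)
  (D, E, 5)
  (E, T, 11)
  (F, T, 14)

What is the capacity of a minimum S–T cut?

Augment S→A→C→E→T: bottleneck 7, flow now 7.
Augment S→A→C→F→T: bottleneck 3, flow now 10.
Augment S→B→C→F→T: bottleneck 3, flow now 13.
Augment S→B→D→E→T: bottleneck 4, flow now 17.
No augmenting path remains; maximum flow = 17.
By max-flow min-cut, the minimum cut capacity equals the max flow.
In the residual graph, reachable from S: {S, A, B, C, D, E}.
Min-cut edges: C→F (6), E→T (11); capacity 6 + 11 = 17.

17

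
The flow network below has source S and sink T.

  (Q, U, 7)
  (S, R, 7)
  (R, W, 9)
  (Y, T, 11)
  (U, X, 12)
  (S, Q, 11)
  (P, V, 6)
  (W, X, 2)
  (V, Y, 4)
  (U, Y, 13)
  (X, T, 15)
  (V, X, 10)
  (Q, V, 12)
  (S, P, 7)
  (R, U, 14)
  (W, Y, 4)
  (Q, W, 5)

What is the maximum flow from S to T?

Augment S→P→V→X→T: bottleneck 6, flow now 6.
Augment S→Q→U→X→T: bottleneck 7, flow now 13.
Augment S→Q→V→X→T: bottleneck 2, flow now 15.
Augment S→Q→V→Y→T: bottleneck 2, flow now 17.
Augment S→R→U→Y→T: bottleneck 7, flow now 24.
No augmenting path remains; maximum flow = 24.
In the residual graph, reachable from S: {S, P}.
Min-cut edges: S→Q (11), S→R (7), P→V (6); capacity 11 + 7 + 6 = 24.
This cut is saturated, so no flow can exceed 24.

24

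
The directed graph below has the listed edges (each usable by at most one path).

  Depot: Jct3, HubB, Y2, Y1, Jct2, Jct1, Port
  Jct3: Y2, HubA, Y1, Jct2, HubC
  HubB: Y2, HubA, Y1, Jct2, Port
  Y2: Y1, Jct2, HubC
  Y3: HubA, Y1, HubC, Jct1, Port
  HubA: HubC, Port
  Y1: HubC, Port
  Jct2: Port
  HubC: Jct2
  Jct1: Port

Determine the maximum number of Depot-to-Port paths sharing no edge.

Assign every edge capacity 1; by Menger, the answer equals the max flow.
Path Depot→Port (+1); total 1.
Path Depot→HubB→Port (+1); total 2.
Path Depot→Y1→Port (+1); total 3.
Path Depot→Jct2→Port (+1); total 4.
Path Depot→Jct1→Port (+1); total 5.
Path Depot→Jct3→HubA→Port (+1); total 6.
No residual Depot→Port path; max flow = 6.
Certifying cut of size 6: {Depot→HubB, Depot→Jct1, Depot→Jct3, Depot→Port, Jct2→Port, Y1→Port}.

6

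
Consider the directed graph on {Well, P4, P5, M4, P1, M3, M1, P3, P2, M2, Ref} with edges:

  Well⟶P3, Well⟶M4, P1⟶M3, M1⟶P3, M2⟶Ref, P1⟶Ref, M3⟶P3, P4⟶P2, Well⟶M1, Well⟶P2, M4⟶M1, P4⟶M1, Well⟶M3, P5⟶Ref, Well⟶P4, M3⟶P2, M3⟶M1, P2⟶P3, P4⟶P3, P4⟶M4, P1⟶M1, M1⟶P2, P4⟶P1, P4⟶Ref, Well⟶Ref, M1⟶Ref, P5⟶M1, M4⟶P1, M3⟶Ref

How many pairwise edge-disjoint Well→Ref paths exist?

Assign every edge capacity 1; by Menger, the answer equals the max flow.
Path Well→Ref (+1); total 1.
Path Well→P4→Ref (+1); total 2.
Path Well→M3→Ref (+1); total 3.
Path Well→M1→Ref (+1); total 4.
Path Well→M4→P1→Ref (+1); total 5.
No residual Well→Ref path; max flow = 5.
Certifying cut of size 5: {Well→M1, Well→M3, Well→M4, Well→P4, Well→Ref}.

5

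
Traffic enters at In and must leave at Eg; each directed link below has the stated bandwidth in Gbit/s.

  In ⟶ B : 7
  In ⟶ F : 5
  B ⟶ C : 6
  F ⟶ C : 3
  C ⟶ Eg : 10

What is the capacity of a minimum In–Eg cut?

9

Augment In→B→C→Eg: bottleneck 6, flow now 6.
Augment In→F→C→Eg: bottleneck 3, flow now 9.
No augmenting path remains; maximum flow = 9.
By max-flow min-cut, the minimum cut capacity equals the max flow.
In the residual graph, reachable from In: {In, B, F}.
Min-cut edges: B→C (6), F→C (3); capacity 6 + 3 = 9.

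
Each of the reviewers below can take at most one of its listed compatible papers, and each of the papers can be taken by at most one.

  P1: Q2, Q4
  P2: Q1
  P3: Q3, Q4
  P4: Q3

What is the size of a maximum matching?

4

Unit-capacity flow: source→left, listed edges, right→sink; max matching = max flow.
Augmenting path P1→Q2 (+1); matched 1.
Augmenting path P2→Q1 (+1); matched 2.
Augmenting path P3→Q3 (+1); matched 3.
Augmenting path P4→Q3→P3→Q4 (+1); matched 4.
No augmenting path remains; maximum matching = 4.
König certificate: {P1, P2, P3, P4} is a vertex cover of size 4 (every listed pair touches it), so no matching can be larger.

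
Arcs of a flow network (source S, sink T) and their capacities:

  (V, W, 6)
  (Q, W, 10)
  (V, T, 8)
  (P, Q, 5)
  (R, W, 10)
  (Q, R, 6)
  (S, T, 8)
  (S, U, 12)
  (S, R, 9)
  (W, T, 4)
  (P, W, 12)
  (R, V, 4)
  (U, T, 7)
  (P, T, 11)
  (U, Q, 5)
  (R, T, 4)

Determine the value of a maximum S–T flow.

Augment S→T: bottleneck 8, flow now 8.
Augment S→R→T: bottleneck 4, flow now 12.
Augment S→U→T: bottleneck 7, flow now 19.
Augment S→R→V→T: bottleneck 4, flow now 23.
Augment S→R→W→T: bottleneck 1, flow now 24.
Augment S→U→Q→W→T: bottleneck 3, flow now 27.
No augmenting path remains; maximum flow = 27.
In the residual graph, reachable from S: {S, Q, R, U, W}.
Min-cut edges: S→T (8), R→V (4), R→T (4), U→T (7), W→T (4); capacity 8 + 4 + 4 + 7 + 4 = 27.
This cut is saturated, so no flow can exceed 27.

27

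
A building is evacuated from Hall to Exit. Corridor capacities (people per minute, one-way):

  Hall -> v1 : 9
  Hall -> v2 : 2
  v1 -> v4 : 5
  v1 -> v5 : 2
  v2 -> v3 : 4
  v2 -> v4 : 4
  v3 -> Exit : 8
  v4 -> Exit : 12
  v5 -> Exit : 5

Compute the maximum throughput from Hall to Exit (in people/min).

Augment Hall→v1→v4→Exit: bottleneck 5, flow now 5.
Augment Hall→v1→v5→Exit: bottleneck 2, flow now 7.
Augment Hall→v2→v3→Exit: bottleneck 2, flow now 9.
No augmenting path remains; maximum flow = 9.
In the residual graph, reachable from Hall: {Hall, v1}.
Min-cut edges: Hall→v2 (2), v1→v4 (5), v1→v5 (2); capacity 2 + 5 + 2 = 9.
This cut is saturated, so no flow can exceed 9.

9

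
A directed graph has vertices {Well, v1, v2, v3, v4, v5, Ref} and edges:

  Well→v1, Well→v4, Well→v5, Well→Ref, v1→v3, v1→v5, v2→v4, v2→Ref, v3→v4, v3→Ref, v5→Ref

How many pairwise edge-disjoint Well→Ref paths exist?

Assign every edge capacity 1; by Menger, the answer equals the max flow.
Path Well→Ref (+1); total 1.
Path Well→v5→Ref (+1); total 2.
Path Well→v1→v3→Ref (+1); total 3.
No residual Well→Ref path; max flow = 3.
Certifying cut of size 3: {Well→Ref, Well→v1, Well→v5}.

3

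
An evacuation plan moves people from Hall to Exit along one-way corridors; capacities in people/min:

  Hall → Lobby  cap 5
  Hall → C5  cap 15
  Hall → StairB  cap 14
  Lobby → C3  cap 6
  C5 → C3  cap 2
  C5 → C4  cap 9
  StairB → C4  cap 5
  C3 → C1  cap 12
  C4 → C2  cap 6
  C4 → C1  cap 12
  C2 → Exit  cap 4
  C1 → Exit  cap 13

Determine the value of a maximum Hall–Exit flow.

Augment Hall→Lobby→C3→C1→Exit: bottleneck 5, flow now 5.
Augment Hall→C5→C3→C1→Exit: bottleneck 2, flow now 7.
Augment Hall→C5→C4→C2→Exit: bottleneck 4, flow now 11.
Augment Hall→C5→C4→C1→Exit: bottleneck 5, flow now 16.
Augment Hall→StairB→C4→C1→Exit: bottleneck 1, flow now 17.
No augmenting path remains; maximum flow = 17.
In the residual graph, reachable from Hall: {Hall, Lobby, C5, StairB, C3, C4, C2, C1}.
Min-cut edges: C2→Exit (4), C1→Exit (13); capacity 4 + 13 = 17.
This cut is saturated, so no flow can exceed 17.

17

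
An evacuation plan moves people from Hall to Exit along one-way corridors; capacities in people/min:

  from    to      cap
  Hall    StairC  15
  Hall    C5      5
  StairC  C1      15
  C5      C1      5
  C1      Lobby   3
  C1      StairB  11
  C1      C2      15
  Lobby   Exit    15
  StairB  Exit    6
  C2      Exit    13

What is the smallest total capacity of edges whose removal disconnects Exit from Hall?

20

Augment Hall→StairC→C1→Lobby→Exit: bottleneck 3, flow now 3.
Augment Hall→StairC→C1→StairB→Exit: bottleneck 6, flow now 9.
Augment Hall→StairC→C1→C2→Exit: bottleneck 6, flow now 15.
Augment Hall→C5→C1→C2→Exit: bottleneck 5, flow now 20.
No augmenting path remains; maximum flow = 20.
By max-flow min-cut, the minimum cut capacity equals the max flow.
In the residual graph, reachable from Hall: {Hall}.
Min-cut edges: Hall→StairC (15), Hall→C5 (5); capacity 15 + 5 = 20.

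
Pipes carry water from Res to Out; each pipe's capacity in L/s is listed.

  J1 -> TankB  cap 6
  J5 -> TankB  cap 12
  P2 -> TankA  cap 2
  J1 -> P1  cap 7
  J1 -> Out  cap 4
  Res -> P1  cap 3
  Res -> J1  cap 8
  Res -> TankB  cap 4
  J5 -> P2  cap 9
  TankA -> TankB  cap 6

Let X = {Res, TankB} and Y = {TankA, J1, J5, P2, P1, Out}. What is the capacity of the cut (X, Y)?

Edges leaving {Res, TankB}: Res→J1 (8), Res→P1 (3).
Cut capacity = 8 + 3 = 11.

11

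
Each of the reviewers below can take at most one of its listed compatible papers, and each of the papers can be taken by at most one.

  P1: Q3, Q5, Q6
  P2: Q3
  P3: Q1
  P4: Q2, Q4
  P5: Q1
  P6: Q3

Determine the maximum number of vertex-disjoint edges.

4

Unit-capacity flow: source→left, listed edges, right→sink; max matching = max flow.
Augmenting path P1→Q3 (+1); matched 1.
Augmenting path P3→Q1 (+1); matched 2.
Augmenting path P4→Q2 (+1); matched 3.
Augmenting path P2→Q3→P1→Q5 (+1); matched 4.
No augmenting path remains; maximum matching = 4.
König certificate: {P1, P4, Q1, Q3} is a vertex cover of size 4 (every listed pair touches it), so no matching can be larger.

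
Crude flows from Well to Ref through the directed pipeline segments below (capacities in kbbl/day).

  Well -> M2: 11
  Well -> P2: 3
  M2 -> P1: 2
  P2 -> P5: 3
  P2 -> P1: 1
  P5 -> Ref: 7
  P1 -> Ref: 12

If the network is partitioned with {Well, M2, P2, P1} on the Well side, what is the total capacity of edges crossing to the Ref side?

Edges leaving {Well, M2, P2, P1}: P2→P5 (3), P1→Ref (12).
Cut capacity = 3 + 12 = 15.

15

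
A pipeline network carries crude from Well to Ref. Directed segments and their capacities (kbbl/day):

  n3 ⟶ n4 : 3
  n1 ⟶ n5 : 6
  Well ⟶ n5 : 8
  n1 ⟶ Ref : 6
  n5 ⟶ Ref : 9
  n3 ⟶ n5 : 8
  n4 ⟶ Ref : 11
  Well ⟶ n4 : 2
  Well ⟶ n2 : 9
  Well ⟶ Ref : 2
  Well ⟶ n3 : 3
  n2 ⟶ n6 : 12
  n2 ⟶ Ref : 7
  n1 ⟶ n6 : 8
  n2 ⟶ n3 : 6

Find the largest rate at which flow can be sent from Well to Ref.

Augment Well→Ref: bottleneck 2, flow now 2.
Augment Well→n2→Ref: bottleneck 7, flow now 9.
Augment Well→n4→Ref: bottleneck 2, flow now 11.
Augment Well→n5→Ref: bottleneck 8, flow now 19.
Augment Well→n3→n4→Ref: bottleneck 3, flow now 22.
Augment Well→n2→n3→n5→Ref: bottleneck 1, flow now 23.
No augmenting path remains; maximum flow = 23.
In the residual graph, reachable from Well: {Well, n2, n3, n5, n6}.
Min-cut edges: Well→n4 (2), Well→Ref (2), n2→Ref (7), n3→n4 (3), n5→Ref (9); capacity 2 + 2 + 7 + 3 + 9 = 23.
This cut is saturated, so no flow can exceed 23.

23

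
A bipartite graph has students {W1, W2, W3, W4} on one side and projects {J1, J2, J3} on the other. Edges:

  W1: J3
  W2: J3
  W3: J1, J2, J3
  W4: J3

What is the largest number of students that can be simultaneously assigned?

2

Unit-capacity flow: source→left, listed edges, right→sink; max matching = max flow.
Augmenting path W1→J3 (+1); matched 1.
Augmenting path W3→J1 (+1); matched 2.
No augmenting path remains; maximum matching = 2.
König certificate: {W3, J3} is a vertex cover of size 2 (every listed pair touches it), so no matching can be larger.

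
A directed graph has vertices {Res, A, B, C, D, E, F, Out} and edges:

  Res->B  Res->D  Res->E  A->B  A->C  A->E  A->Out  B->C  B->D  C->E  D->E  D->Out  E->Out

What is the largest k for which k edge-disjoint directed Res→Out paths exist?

Assign every edge capacity 1; by Menger, the answer equals the max flow.
Path Res→D→Out (+1); total 1.
Path Res→E→Out (+1); total 2.
No residual Res→Out path; max flow = 2.
Certifying cut of size 2: {D→Out, E→Out}.

2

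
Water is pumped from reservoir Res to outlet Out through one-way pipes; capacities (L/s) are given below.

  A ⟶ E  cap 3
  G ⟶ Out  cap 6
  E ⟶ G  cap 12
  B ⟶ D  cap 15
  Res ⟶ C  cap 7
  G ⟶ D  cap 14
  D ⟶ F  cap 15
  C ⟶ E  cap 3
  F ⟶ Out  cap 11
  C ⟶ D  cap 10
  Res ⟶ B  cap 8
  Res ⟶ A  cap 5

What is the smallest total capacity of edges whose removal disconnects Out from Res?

Augment Res→A→E→G→Out: bottleneck 3, flow now 3.
Augment Res→B→D→F→Out: bottleneck 8, flow now 11.
Augment Res→C→D→F→Out: bottleneck 3, flow now 14.
Augment Res→C→E→G→Out: bottleneck 3, flow now 17.
No augmenting path remains; maximum flow = 17.
By max-flow min-cut, the minimum cut capacity equals the max flow.
In the residual graph, reachable from Res: {Res, A, B, C, D, F}.
Min-cut edges: A→E (3), C→E (3), F→Out (11); capacity 3 + 3 + 11 = 17.

17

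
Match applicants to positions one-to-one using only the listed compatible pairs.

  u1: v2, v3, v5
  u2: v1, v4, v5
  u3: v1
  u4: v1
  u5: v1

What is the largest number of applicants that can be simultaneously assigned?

3

Unit-capacity flow: source→left, listed edges, right→sink; max matching = max flow.
Augmenting path u1→v2 (+1); matched 1.
Augmenting path u2→v1 (+1); matched 2.
Augmenting path u3→v1→u2→v4 (+1); matched 3.
No augmenting path remains; maximum matching = 3.
König certificate: {u1, u2, v1} is a vertex cover of size 3 (every listed pair touches it), so no matching can be larger.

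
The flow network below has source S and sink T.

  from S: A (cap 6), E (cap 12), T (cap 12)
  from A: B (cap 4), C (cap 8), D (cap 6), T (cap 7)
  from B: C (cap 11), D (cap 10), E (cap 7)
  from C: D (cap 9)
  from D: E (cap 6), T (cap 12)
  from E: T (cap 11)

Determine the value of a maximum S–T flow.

29

Augment S→T: bottleneck 12, flow now 12.
Augment S→A→T: bottleneck 6, flow now 18.
Augment S→E→T: bottleneck 11, flow now 29.
No augmenting path remains; maximum flow = 29.
In the residual graph, reachable from S: {S, E}.
Min-cut edges: S→A (6), S→T (12), E→T (11); capacity 6 + 12 + 11 = 29.
This cut is saturated, so no flow can exceed 29.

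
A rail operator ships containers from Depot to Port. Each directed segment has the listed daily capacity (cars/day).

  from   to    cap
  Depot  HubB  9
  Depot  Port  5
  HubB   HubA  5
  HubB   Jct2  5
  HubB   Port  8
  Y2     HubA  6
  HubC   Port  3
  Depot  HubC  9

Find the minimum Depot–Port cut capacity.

Augment Depot→Port: bottleneck 5, flow now 5.
Augment Depot→HubB→Port: bottleneck 8, flow now 13.
Augment Depot→HubC→Port: bottleneck 3, flow now 16.
No augmenting path remains; maximum flow = 16.
By max-flow min-cut, the minimum cut capacity equals the max flow.
In the residual graph, reachable from Depot: {Depot, HubB, Jct2, HubA, HubC}.
Min-cut edges: Depot→Port (5), HubB→Port (8), HubC→Port (3); capacity 5 + 8 + 3 = 16.

16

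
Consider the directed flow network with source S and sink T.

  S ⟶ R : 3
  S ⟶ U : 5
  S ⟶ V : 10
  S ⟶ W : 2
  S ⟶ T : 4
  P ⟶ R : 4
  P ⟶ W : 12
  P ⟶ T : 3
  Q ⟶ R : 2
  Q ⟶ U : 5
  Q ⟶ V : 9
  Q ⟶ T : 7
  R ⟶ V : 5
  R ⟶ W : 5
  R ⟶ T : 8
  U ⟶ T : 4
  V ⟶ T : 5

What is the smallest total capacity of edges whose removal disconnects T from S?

Augment S→T: bottleneck 4, flow now 4.
Augment S→R→T: bottleneck 3, flow now 7.
Augment S→U→T: bottleneck 4, flow now 11.
Augment S→V→T: bottleneck 5, flow now 16.
No augmenting path remains; maximum flow = 16.
By max-flow min-cut, the minimum cut capacity equals the max flow.
In the residual graph, reachable from S: {S, U, V, W}.
Min-cut edges: S→R (3), S→T (4), U→T (4), V→T (5); capacity 3 + 4 + 4 + 5 = 16.

16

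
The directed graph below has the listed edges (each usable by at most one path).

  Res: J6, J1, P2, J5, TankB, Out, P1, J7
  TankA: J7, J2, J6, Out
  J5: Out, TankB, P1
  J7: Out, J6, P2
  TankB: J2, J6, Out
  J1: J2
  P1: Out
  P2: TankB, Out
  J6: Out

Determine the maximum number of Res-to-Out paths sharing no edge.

7

Assign every edge capacity 1; by Menger, the answer equals the max flow.
Path Res→Out (+1); total 1.
Path Res→J5→Out (+1); total 2.
Path Res→J7→Out (+1); total 3.
Path Res→P1→Out (+1); total 4.
Path Res→P2→Out (+1); total 5.
Path Res→TankB→Out (+1); total 6.
Path Res→J6→Out (+1); total 7.
No residual Res→Out path; max flow = 7.
Certifying cut of size 7: {Res→J5, Res→J6, Res→J7, Res→Out, Res→P1, Res→P2, Res→TankB}.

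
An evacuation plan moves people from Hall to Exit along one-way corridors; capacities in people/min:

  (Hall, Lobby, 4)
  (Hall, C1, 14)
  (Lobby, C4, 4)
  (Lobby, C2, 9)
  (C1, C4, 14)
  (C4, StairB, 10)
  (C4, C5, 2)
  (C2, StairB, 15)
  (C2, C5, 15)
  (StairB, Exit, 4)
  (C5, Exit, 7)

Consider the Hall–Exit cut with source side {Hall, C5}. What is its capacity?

Edges leaving {Hall, C5}: Hall→Lobby (4), Hall→C1 (14), C5→Exit (7).
Cut capacity = 4 + 14 + 7 = 25.

25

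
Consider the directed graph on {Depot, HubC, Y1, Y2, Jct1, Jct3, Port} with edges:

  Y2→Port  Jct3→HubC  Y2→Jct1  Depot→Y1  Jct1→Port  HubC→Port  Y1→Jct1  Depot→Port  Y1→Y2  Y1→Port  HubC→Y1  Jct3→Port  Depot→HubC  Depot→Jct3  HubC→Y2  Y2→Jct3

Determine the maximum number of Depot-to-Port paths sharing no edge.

Assign every edge capacity 1; by Menger, the answer equals the max flow.
Path Depot→Port (+1); total 1.
Path Depot→HubC→Port (+1); total 2.
Path Depot→Y1→Port (+1); total 3.
Path Depot→Jct3→Port (+1); total 4.
No residual Depot→Port path; max flow = 4.
Certifying cut of size 4: {Depot→HubC, Depot→Jct3, Depot→Port, Depot→Y1}.

4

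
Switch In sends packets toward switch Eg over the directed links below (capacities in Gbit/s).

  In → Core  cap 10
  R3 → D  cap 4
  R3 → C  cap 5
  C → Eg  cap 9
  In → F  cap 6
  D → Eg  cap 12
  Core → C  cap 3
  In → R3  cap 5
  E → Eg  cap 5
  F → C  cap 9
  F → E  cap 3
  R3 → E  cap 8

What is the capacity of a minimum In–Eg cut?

14

Augment In→R3→D→Eg: bottleneck 4, flow now 4.
Augment In→R3→E→Eg: bottleneck 1, flow now 5.
Augment In→F→E→Eg: bottleneck 3, flow now 8.
Augment In→F→C→Eg: bottleneck 3, flow now 11.
Augment In→Core→C→Eg: bottleneck 3, flow now 14.
No augmenting path remains; maximum flow = 14.
By max-flow min-cut, the minimum cut capacity equals the max flow.
In the residual graph, reachable from In: {In, Core}.
Min-cut edges: In→R3 (5), In→F (6), Core→C (3); capacity 5 + 6 + 3 = 14.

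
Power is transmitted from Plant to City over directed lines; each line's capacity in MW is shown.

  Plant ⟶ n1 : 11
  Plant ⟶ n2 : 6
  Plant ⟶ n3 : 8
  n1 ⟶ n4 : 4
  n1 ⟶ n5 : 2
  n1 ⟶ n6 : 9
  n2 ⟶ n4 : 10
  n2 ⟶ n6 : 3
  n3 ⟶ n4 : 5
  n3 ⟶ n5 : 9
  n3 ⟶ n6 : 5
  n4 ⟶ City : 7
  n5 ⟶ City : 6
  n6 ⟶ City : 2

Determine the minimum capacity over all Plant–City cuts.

Augment Plant→n1→n4→City: bottleneck 4, flow now 4.
Augment Plant→n1→n5→City: bottleneck 2, flow now 6.
Augment Plant→n1→n6→City: bottleneck 2, flow now 8.
Augment Plant→n2→n4→City: bottleneck 3, flow now 11.
Augment Plant→n3→n5→City: bottleneck 4, flow now 15.
No augmenting path remains; maximum flow = 15.
By max-flow min-cut, the minimum cut capacity equals the max flow.
In the residual graph, reachable from Plant: {Plant, n1, n2, n3, n4, n5, n6}.
Min-cut edges: n4→City (7), n5→City (6), n6→City (2); capacity 7 + 6 + 2 = 15.

15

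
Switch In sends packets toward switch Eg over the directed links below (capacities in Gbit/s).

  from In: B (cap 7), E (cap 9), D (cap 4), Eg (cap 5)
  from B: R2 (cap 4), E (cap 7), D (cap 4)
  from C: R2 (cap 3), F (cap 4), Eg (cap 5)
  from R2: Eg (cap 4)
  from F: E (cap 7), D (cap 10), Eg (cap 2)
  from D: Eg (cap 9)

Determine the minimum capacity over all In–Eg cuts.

16

Augment In→Eg: bottleneck 5, flow now 5.
Augment In→D→Eg: bottleneck 4, flow now 9.
Augment In→B→R2→Eg: bottleneck 4, flow now 13.
Augment In→B→D→Eg: bottleneck 3, flow now 16.
No augmenting path remains; maximum flow = 16.
By max-flow min-cut, the minimum cut capacity equals the max flow.
In the residual graph, reachable from In: {In, E}.
Min-cut edges: In→B (7), In→D (4), In→Eg (5); capacity 7 + 4 + 5 = 16.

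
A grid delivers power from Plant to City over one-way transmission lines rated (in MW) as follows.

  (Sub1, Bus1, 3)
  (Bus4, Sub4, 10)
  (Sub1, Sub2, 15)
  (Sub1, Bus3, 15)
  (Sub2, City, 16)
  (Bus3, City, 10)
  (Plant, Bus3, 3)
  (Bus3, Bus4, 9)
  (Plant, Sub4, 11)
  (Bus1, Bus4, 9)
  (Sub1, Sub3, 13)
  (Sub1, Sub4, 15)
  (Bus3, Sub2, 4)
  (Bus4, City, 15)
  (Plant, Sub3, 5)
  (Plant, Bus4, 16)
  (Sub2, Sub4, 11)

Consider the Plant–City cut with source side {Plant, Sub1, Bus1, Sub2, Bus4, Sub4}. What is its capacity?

Edges leaving {Plant, Sub1, Bus1, Sub2, Bus4, Sub4}: Plant→Bus3 (3), Plant→Sub3 (5), Sub1→Bus3 (15), Sub1→Sub3 (13), Sub2→City (16), Bus4→City (15).
Cut capacity = 3 + 5 + 15 + 13 + 16 + 15 = 67.

67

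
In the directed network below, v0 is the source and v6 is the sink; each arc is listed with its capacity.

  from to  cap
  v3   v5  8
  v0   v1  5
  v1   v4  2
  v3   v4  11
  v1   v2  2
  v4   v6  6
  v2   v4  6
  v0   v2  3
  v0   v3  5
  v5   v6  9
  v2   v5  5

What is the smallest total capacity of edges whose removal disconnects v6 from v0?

12

Augment v0→v1→v4→v6: bottleneck 2, flow now 2.
Augment v0→v2→v4→v6: bottleneck 3, flow now 5.
Augment v0→v3→v4→v6: bottleneck 1, flow now 6.
Augment v0→v3→v5→v6: bottleneck 4, flow now 10.
Augment v0→v1→v2→v5→v6: bottleneck 2, flow now 12.
No augmenting path remains; maximum flow = 12.
By max-flow min-cut, the minimum cut capacity equals the max flow.
In the residual graph, reachable from v0: {v0, v1}.
Min-cut edges: v0→v2 (3), v0→v3 (5), v1→v2 (2), v1→v4 (2); capacity 3 + 5 + 2 + 2 = 12.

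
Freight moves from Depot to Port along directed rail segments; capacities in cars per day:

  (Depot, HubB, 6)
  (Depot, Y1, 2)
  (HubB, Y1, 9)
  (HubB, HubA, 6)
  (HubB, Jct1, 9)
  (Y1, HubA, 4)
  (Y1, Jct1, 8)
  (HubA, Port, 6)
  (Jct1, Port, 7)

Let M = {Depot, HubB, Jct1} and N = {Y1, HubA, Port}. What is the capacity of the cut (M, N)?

24

Edges leaving {Depot, HubB, Jct1}: Depot→Y1 (2), HubB→Y1 (9), HubB→HubA (6), Jct1→Port (7).
Cut capacity = 2 + 9 + 6 + 7 = 24.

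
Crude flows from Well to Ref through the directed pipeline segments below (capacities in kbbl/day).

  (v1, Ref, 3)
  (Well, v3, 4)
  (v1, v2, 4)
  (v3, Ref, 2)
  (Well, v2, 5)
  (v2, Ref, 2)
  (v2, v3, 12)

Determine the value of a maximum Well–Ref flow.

4

Augment Well→v2→Ref: bottleneck 2, flow now 2.
Augment Well→v3→Ref: bottleneck 2, flow now 4.
No augmenting path remains; maximum flow = 4.
In the residual graph, reachable from Well: {Well, v2, v3}.
Min-cut edges: v2→Ref (2), v3→Ref (2); capacity 2 + 2 = 4.
This cut is saturated, so no flow can exceed 4.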